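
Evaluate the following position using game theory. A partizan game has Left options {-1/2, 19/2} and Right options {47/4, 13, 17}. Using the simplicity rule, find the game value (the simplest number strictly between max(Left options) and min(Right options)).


Left options: {-1/2, 19/2}, max = 19/2
Right options: {47/4, 13, 17}, min = 47/4
All options are numbers and max(Left) < min(Right), so by the simplicity theorem the value is the simplest (earliest-born) number strictly between 19/2 and 47/4.
Integers 10 through 11 all lie strictly between 19/2 and 47/4.
Among integers, the simplest (lowest birthday = smallest |n|; 0 is born on day 0, +-n on day n) is 10.
No non-integer in the interval can be simpler: if x is a non-integer in the interval, then floor(x) or ceil(x) also lies in the interval (the interval contains an integer), and both are proper prefixes of x's sign expansion, i.e. born earlier. So the game value is 10.
Game value = 10

10


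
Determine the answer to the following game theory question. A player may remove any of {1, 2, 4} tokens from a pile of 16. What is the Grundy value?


The subtraction set is S = {1, 2, 4}.
G(k) = mex{ G(k - s) : s in S, s <= k }. We compute iteratively: G(0) = 0.
G(1) = mex({0}) = 1
G(2) = mex({0, 1}) = 2
G(3) = mex({1, 2}) = 0
G(4) = mex({0, 2}) = 1
G(5) = mex({0, 1}) = 2
G(6) = mex({1, 2}) = 0
Observe that G(3)..G(6) = 0, 1, 2, 0 repeats G(0)..G(3) = 0, 1, 2, 0.
For k >= max(S) = 4, G(k) is determined by the previous 4 values G(k-4)..G(k-1); a window of 4 consecutive values has recurred shifted by 3, so by induction G(k + 3) = G(k) for all k >= 0: the sequence is periodic from the start with period 3.
One period: G(0..2) = 0, 1, 2.
16 mod 3 = 1, so G(16) = G(1) = 1.

1


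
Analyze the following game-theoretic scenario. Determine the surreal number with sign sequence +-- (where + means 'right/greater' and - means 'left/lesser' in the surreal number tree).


Sign expansion: +--
Rule: track bounds (lo, hi), initially (-inf, +inf). On '+', the current value becomes lo and we move to the simplest number in (value, hi): value + 1 if hi = +inf, otherwise the midpoint (value + hi)/2. On '-', the current value becomes hi and we move to value - 1 if lo = -inf, otherwise the midpoint (lo + value)/2.
Start at 0.
Step 1: sign = +, move right. Bounds: (0, +inf). Value = 1
Step 2: sign = -, move left. Bounds: (0, 1). Value = 1/2
Step 3: sign = -, move left. Bounds: (0, 1/2). Value = 1/4
The surreal number with sign expansion +-- is 1/4.

1/4


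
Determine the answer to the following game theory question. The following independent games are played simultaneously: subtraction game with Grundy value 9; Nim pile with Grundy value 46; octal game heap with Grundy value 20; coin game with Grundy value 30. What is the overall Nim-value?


By the Sprague-Grundy theorem, the Grundy value of a sum of games is the XOR of individual Grundy values.
subtraction game: Grundy value = 9. Running XOR: 0 XOR 9 = 9
Nim pile: Grundy value = 46. Running XOR: 9 XOR 46 = 39
octal game heap: Grundy value = 20. Running XOR: 39 XOR 20 = 51
coin game: Grundy value = 30. Running XOR: 51 XOR 30 = 45
The combined Grundy value is 45.

45


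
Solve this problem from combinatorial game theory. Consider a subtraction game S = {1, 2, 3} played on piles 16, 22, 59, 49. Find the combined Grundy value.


Subtraction set: {1, 2, 3}
For this subtraction set, G(n) = n mod 4 (period = max + 1 = 4).
Pile 1 (size 16): G(16) = 16 mod 4 = 0
Pile 2 (size 22): G(22) = 22 mod 4 = 2
Pile 3 (size 59): G(59) = 59 mod 4 = 3
Pile 4 (size 49): G(49) = 49 mod 4 = 1
Total Grundy value = XOR of all: 0 XOR 2 XOR 3 XOR 1 = 0

0


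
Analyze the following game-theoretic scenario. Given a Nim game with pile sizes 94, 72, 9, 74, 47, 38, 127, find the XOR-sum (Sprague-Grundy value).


We need the XOR (exclusive or) of all pile sizes.
After XOR-ing pile 1 (size 94): 0 XOR 94 = 94
After XOR-ing pile 2 (size 72): 94 XOR 72 = 22
After XOR-ing pile 3 (size 9): 22 XOR 9 = 31
After XOR-ing pile 4 (size 74): 31 XOR 74 = 85
After XOR-ing pile 5 (size 47): 85 XOR 47 = 122
After XOR-ing pile 6 (size 38): 122 XOR 38 = 92
After XOR-ing pile 7 (size 127): 92 XOR 127 = 35
The Nim-value of this position is 35.

35


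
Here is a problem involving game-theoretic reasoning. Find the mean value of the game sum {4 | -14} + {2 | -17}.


G1 = {4 | -14}, G2 = {2 | -17}
Each is a switch {a | b} with numbers a > b; its mean value is (a + b)/2, and mean value is additive over game sums: m(G1 + G2) = m(G1) + m(G2).
Mean of G1 = (4 + (-14))/2 = -10/2 = -5
Mean of G2 = (2 + (-17))/2 = -15/2 = -15/2
Mean of G1 + G2 = -5 + -15/2 = -25/2

-25/2


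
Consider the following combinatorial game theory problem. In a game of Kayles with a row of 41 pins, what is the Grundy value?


Kayles: a move removes 1 or 2 adjacent pins from a contiguous row.
Removing pins from a row of k leaves two independent rows (a, b) with a + b = k - 1 (one pin) or a + b = k - 2 (two pins); an end removal gives a = 0.
By Sprague-Grundy, G(k) = mex{ G(a) XOR G(b) } over all these splits. G(0) = 0.
G(1): splits (0,0):0^0=0 -> mex({0}) = 1
G(2): splits (0,1):0^1=1 (0,0):0^0=0 -> mex({0, 1}) = 2
G(3): splits (0,2):0^2=2 (1,1):1^1=0 (0,1):0^1=1 -> mex({0, 1, 2}) = 3
G(4): splits (0,3):0^3=3 (1,2):1^2=3 (0,2):0^2=2 (1,1):1^1=0 -> mex({0, 2, 3}) = 1
G(5): splits (0,4):0^1=1 (1,3):1^3=2 (2,2):2^2=0 (0,3):0^3=3 (1,2):1^2=3 -> mex({0, 1, 2, 3}) = 4
G(6) = mex({0, 1, 2, 4}) = 3
G(7) = mex({0, 1, 3, 4, 5}) = 2
G(8) = mex({0, 2, 3, 5, 6}) = 1
G(9) = mex({0, 1, 2, 3, 6, 7}) = 4
G(10) = mex({0, 1, 3, 4, 5, 7}) = 2
G(11) = mex({0, 1, 2, 3, 4, 5}) = 6
G(12) = mex({0, 1, 2, 3, 5, 6, 7}) = 4
G(13) = mex({0, 2, 3, 4, 6, 7}) = 1
G(14) = mex({0, 1, 4, 5, 6, 7}) = 2
G(15) = mex({0, 1, 2, 3, 4, 5, 6}) = 7
G(16) = mex({0, 2, 3, 5, 6, 7}) = 1
G(17) = mex({0, 1, 2, 3, 5, 6, 7}) = 4
G(18) = mex({0, 1, 2, 4, 5, 6}) = 3
G(19) = mex({0, 1, 3, 4, 5, 7}) = 2
G(20) = mex({0, 2, 3, 4, 5, 6, 7}) = 1
G(21) = mex({0, 1, 2, 3, 5, 6, 7}) = 4
G(22) = mex({0, 1, 2, 3, 4, 5, 7}) = 6
G(23) = mex({0, 1, 2, 3, 4, 5, 6}) = 7
G(24) = mex({0, 1, 2, 3, 5, 6, 7}) = 4
G(25) = mex({0, 2, 3, 4, 6, 7}) = 1
G(26) = mex({0, 1, 3, 4, 5, 6, 7}) = 2
G(27) = mex({0, 1, 2, 3, 4, 5, 6, 7}) = 8
G(28) = mex({0, 1, 2, 3, 4, 6, 7, 8}) = 5
G(29) = mex({0, 1, 2, 3, 5, 6, 7, 8, 9}) = 4
G(30) = mex({0, 1, 2, 3, 4, 5, 6, 9, 10}) = 7
G(31) = mex({0, 1, 3, 4, 5, 7, 10, 11}) = 2
G(32) = mex({0, 2, 3, 4, 5, 6, 7, 9, 11}) = 1
G(33) = mex({0, 1, 2, 3, 4, 5, 6, 7, 9, 12}) = 8
G(34) = mex({0, 1, 2, 3, 4, 5, 7, 8, 11, 12}) = 6
G(35) = mex({0, 1, 2, 3, 4, 5, 6, 8, 9, 10, 11}) = 7
G(36) = mex({0, 1, 2, 3, 5, 6, 7, 9, 10}) = 4
G(37) = mex({0, 2, 3, 4, 6, 7, 9, 10, 11, 12}) = 1
G(38) = mex({0, 1, 3, 4, 5, 6, 7, 9, 10, 11, 12}) = 2
G(39) = mex({0, 1, 2, 4, 5, 6, 7, 9, 10, 12, 14}) = 3
G(40) = mex({0, 2, 3, 4, 6, 7, 11, 12, 14}) = 1
G(41) = mex({0, 1, 2, 3, 5, 6, 7, 9, 10, 11, 12}) = 4
Therefore G(41) = 4.

4


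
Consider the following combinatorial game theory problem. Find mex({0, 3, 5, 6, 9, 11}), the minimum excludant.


Set = {0, 3, 5, 6, 9, 11}
0 is in the set.
1 is NOT in the set. This is the mex.
mex = 1

1


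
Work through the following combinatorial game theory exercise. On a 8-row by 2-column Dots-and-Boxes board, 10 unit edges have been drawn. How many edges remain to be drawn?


Grid: 8 x 2 boxes, i.e. 9 rows and 3 columns of dots.
Horizontal edges: (rows + 1) * cols = 9 * 2 = 18
Vertical edges: rows * (cols + 1) = 8 * 3 = 24
Total edges: 18 + 24 = 42
Edges drawn: 10
Remaining: 42 - 10 = 32

32


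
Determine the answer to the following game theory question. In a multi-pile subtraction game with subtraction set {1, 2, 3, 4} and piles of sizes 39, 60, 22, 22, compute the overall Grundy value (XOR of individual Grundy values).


Subtraction set: {1, 2, 3, 4}
For this subtraction set, G(n) = n mod 5 (period = max + 1 = 5).
Pile 1 (size 39): G(39) = 39 mod 5 = 4
Pile 2 (size 60): G(60) = 60 mod 5 = 0
Pile 3 (size 22): G(22) = 22 mod 5 = 2
Pile 4 (size 22): G(22) = 22 mod 5 = 2
Total Grundy value = XOR of all: 4 XOR 0 XOR 2 XOR 2 = 4

4


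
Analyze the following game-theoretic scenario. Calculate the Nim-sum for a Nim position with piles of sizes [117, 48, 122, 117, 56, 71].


We need the XOR (exclusive or) of all pile sizes.
After XOR-ing pile 1 (size 117): 0 XOR 117 = 117
After XOR-ing pile 2 (size 48): 117 XOR 48 = 69
After XOR-ing pile 3 (size 122): 69 XOR 122 = 63
After XOR-ing pile 4 (size 117): 63 XOR 117 = 74
After XOR-ing pile 5 (size 56): 74 XOR 56 = 114
After XOR-ing pile 6 (size 71): 114 XOR 71 = 53
The Nim-value of this position is 53.

53


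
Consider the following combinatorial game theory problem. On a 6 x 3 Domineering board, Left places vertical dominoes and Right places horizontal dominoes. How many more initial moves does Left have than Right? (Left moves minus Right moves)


Board is 6 x 3 (rows x cols).
Left (vertical) placements: (rows-1) * cols = 5 * 3 = 15
Right (horizontal) placements: rows * (cols-1) = 6 * 2 = 12
Advantage = Left - Right = 15 - 12 = 3

3


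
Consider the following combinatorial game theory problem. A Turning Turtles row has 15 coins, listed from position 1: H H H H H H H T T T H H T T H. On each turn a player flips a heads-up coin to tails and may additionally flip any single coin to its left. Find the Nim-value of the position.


Coins: H H H H H H H T T T H H T T H
Key fact: a single head at position k behaves exactly like a Nim heap of size k (turning it to T and optionally flipping a coin at j < k corresponds to moving the heap from k to j, or to 0), and heads combine as a disjunctive sum (two heads at the same place would cancel, matching j XOR j = 0). So the Nim-value is the XOR of the 1-indexed positions of the heads.
Face-up positions (1-indexed): [1, 2, 3, 4, 5, 6, 7, 11, 12, 15]
XOR 0 with 1: 0 XOR 1 = 1
XOR 1 with 2: 1 XOR 2 = 3
XOR 3 with 3: 3 XOR 3 = 0
XOR 0 with 4: 0 XOR 4 = 4
XOR 4 with 5: 4 XOR 5 = 1
XOR 1 with 6: 1 XOR 6 = 7
XOR 7 with 7: 7 XOR 7 = 0
XOR 0 with 11: 0 XOR 11 = 11
XOR 11 with 12: 11 XOR 12 = 7
XOR 7 with 15: 7 XOR 15 = 8
Nim-value = 8

8


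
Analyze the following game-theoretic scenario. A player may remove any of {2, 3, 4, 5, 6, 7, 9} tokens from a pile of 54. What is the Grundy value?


The subtraction set is S = {2, 3, 4, 5, 6, 7, 9}.
G(k) = mex{ G(k - s) : s in S, s <= k }. We compute iteratively: G(0) = 0.
G(1) = mex({}) = 0
G(2) = mex({0}) = 1
G(3) = mex({0}) = 1
G(4) = mex({0, 1}) = 2
G(5) = mex({0, 1}) = 2
G(6) = mex({0, 1, 2}) = 3
G(7) = mex({0, 1, 2}) = 3
G(8) = mex({0, 1, 2, 3}) = 4
G(9) = mex({0, 1, 2, 3}) = 4
G(10) = mex({0, 1, 2, 3, 4}) = 5
G(11) = mex({1, 2, 3, 4}) = 0
G(12) = mex({1, 2, 3, 4, 5}) = 0
G(13) = mex({0, 2, 3, 4, 5}) = 1
G(14) = mex({0, 2, 3, 4, 5}) = 1
G(15) = mex({0, 1, 3, 4, 5}) = 2
G(16) = mex({0, 1, 3, 4, 5}) = 2
G(17) = mex({0, 1, 2, 4, 5}) = 3
G(18) = mex({0, 1, 2, 4}) = 3
G(19) = mex({0, 1, 2, 3, 5}) = 4
Observe that G(11)..G(19) = 0, 0, 1, 1, 2, 2, 3, 3, 4 repeats G(0)..G(8) = 0, 0, 1, 1, 2, 2, 3, 3, 4.
For k >= max(S) = 9, G(k) is determined by the previous 9 values G(k-9)..G(k-1); a window of 9 consecutive values has recurred shifted by 11, so by induction G(k + 11) = G(k) for all k >= 0: the sequence is periodic from the start with period 11.
One period: G(0..10) = 0, 0, 1, 1, 2, 2, 3, 3, 4, 4, 5.
54 mod 11 = 10, so G(54) = G(10) = 5.

5


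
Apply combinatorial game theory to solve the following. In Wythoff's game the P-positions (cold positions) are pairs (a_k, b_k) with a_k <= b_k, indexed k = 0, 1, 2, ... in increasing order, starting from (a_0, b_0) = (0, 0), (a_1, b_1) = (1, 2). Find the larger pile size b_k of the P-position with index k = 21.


By Wythoff's theorem, a_k = floor(k * phi) and b_k = floor(k * phi^2) = a_k + k, where phi = (1 + sqrt(5))/2 is the golden ratio.
phi = (1 + sqrt(5))/2 = 1.618034
phi^2 = phi + 1 = 2.618034
k = 21
k * phi^2 = 21 * 2.618034 = 54.978714
b_21 = floor(k * phi^2) = 54 (check: a_21 + k = 33 + 21 = 54)

54


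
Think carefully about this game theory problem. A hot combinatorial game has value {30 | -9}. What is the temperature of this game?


The game is {30 | -9}, a switch {a | b} with numbers a > b.
Cooling {a | b} by t gives {a - t | b + t}, which stops being hot when a - t = b + t, i.e. at t = (a - b)/2. So the temperature of a switch is (a - b)/2.
Temperature = (Left option - Right option) / 2
= (30 - (-9)) / 2
= 39 / 2
= 39/2

39/2


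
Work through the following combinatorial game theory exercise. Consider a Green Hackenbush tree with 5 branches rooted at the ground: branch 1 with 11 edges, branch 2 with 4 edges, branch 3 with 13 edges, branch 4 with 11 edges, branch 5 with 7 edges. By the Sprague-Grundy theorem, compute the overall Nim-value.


The tree has 5 branches from the ground vertex.
In Green Hackenbush, the Nim-value of a simple path of length k is k.
Branch 1: length 11, Nim-value = 11
Branch 2: length 4, Nim-value = 4
Branch 3: length 13, Nim-value = 13
Branch 4: length 11, Nim-value = 11
Branch 5: length 7, Nim-value = 7
Total Nim-value = XOR of all branch values:
0 XOR 11 = 11
11 XOR 4 = 15
15 XOR 13 = 2
2 XOR 11 = 9
9 XOR 7 = 14
Nim-value of the tree = 14

14


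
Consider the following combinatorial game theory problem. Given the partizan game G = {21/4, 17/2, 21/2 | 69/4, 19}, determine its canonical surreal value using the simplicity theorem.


Left options: {21/4, 17/2, 21/2}, max = 21/2
Right options: {69/4, 19}, min = 69/4
All options are numbers and max(Left) < min(Right), so by the simplicity theorem the value is the simplest (earliest-born) number strictly between 21/2 and 69/4.
Integers 11 through 17 all lie strictly between 21/2 and 69/4.
Among integers, the simplest (lowest birthday = smallest |n|; 0 is born on day 0, +-n on day n) is 11.
No non-integer in the interval can be simpler: if x is a non-integer in the interval, then floor(x) or ceil(x) also lies in the interval (the interval contains an integer), and both are proper prefixes of x's sign expansion, i.e. born earlier. So the game value is 11.
Game value = 11

11


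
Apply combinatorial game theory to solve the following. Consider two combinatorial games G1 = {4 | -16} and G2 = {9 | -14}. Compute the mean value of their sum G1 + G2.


G1 = {4 | -16}, G2 = {9 | -14}
Each is a switch {a | b} with numbers a > b; its mean value is (a + b)/2, and mean value is additive over game sums: m(G1 + G2) = m(G1) + m(G2).
Mean of G1 = (4 + (-16))/2 = -12/2 = -6
Mean of G2 = (9 + (-14))/2 = -5/2 = -5/2
Mean of G1 + G2 = -6 + -5/2 = -17/2

-17/2


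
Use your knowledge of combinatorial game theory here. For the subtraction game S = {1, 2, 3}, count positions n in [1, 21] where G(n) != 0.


Subtraction set S = {1, 2, 3}, so G(n) = n mod 4.
G(n) = 0 when n is a multiple of 4.
Multiples of 4 in [1, 21]: 5
N-positions (nonzero Grundy) = 21 - 5 = 16

16


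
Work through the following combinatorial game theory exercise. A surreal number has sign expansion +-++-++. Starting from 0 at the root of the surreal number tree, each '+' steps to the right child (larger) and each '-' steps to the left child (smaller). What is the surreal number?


Sign expansion: +-++-++
Rule: track bounds (lo, hi), initially (-inf, +inf). On '+', the current value becomes lo and we move to the simplest number in (value, hi): value + 1 if hi = +inf, otherwise the midpoint (value + hi)/2. On '-', the current value becomes hi and we move to value - 1 if lo = -inf, otherwise the midpoint (lo + value)/2.
Start at 0.
Step 1: sign = +, move right. Bounds: (0, +inf). Value = 1
Step 2: sign = -, move left. Bounds: (0, 1). Value = 1/2
Step 3: sign = +, move right. Bounds: (1/2, 1). Value = 3/4
Step 4: sign = +, move right. Bounds: (3/4, 1). Value = 7/8
Step 5: sign = -, move left. Bounds: (3/4, 7/8). Value = 13/16
Step 6: sign = +, move right. Bounds: (13/16, 7/8). Value = 27/32
Step 7: sign = +, move right. Bounds: (27/32, 7/8). Value = 55/64
The surreal number with sign expansion +-++-++ is 55/64.

55/64


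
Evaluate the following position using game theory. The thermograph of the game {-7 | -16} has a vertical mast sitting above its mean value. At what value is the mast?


Game = {-7 | -16}, a switch {a | b} with numbers a > b.
Its thermograph has left wall a - t and right wall b + t, which meet at t = (a - b)/2, where both equal (a + b)/2. So the mast (mean value) is at (a + b)/2.
Mean = (-7 + (-16))/2 = -23/2 = -23/2

-23/2


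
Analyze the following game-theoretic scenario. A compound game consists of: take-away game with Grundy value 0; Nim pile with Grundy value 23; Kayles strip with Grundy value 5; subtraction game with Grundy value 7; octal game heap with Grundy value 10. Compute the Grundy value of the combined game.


By the Sprague-Grundy theorem, the Grundy value of a sum of games is the XOR of individual Grundy values.
take-away game: Grundy value = 0. Running XOR: 0 XOR 0 = 0
Nim pile: Grundy value = 23. Running XOR: 0 XOR 23 = 23
Kayles strip: Grundy value = 5. Running XOR: 23 XOR 5 = 18
subtraction game: Grundy value = 7. Running XOR: 18 XOR 7 = 21
octal game heap: Grundy value = 10. Running XOR: 21 XOR 10 = 31
The combined Grundy value is 31.

31


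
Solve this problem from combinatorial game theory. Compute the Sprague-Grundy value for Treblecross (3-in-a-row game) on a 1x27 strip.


Treblecross: place X on empty cells; 3-in-a-row wins.
Playing within two cells of an existing X lets the opponent win at once, so sensible play treats the cells i-2..i+2 around each X as dead. The player left with no safe cell loses, so this is a normal-play take-away game on strips of safe cells.
Placing X at cell i (0-indexed) of a strip of k safe cells leaves independent strips of sizes max(0, i-2) and max(0, k-i-3). Hence G(k) = mex{ G(max(0,i-2)) XOR G(max(0,k-i-3)) : 0 <= i < k }, with G(0) = 0.
G(1): splits (0,0):0^0=0 -> mex({0}) = 1
G(2): splits (0,0):0^0=0 -> mex({0}) = 1
G(3): splits (0,0):0^0=0 -> mex({0}) = 1
G(4): splits (0,1):0^1=1 (0,0):0^0=0 -> mex({0, 1}) = 2
G(5): splits (0,2):0^1=1 (0,1):0^1=1 (0,0):0^0=0 -> mex({0, 1}) = 2
G(6) = mex({1}) = 0
G(7) = mex({0, 1, 2}) = 3
G(8) = mex({0, 1, 2}) = 3
G(9) = mex({0, 2}) = 1
G(10) = mex({0, 2, 3}) = 1
G(11) = mex({0, 3}) = 1
G(12) = mex({1, 3}) = 0
G(13) = mex({0, 1, 2, 3}) = 4
G(14) = mex({0, 1, 2}) = 3
G(15) = mex({0, 1, 2}) = 3
G(16) = mex({0, 1, 2, 4}) = 3
G(17) = mex({0, 1, 3, 4}) = 2
G(18) = mex({0, 1, 3, 4}) = 2
G(19) = mex({0, 1, 3, 5}) = 2
G(20) = mex({0, 1, 2, 3, 5}) = 4
G(21) = mex({0, 1, 2, 3, 5}) = 4
G(22) = mex({1, 2, 6}) = 0
G(23) = mex({0, 1, 2, 3, 4, 6}) = 5
G(24) = mex({0, 1, 2, 3, 4}) = 5
G(25) = mex({0, 1, 3, 4, 7}) = 2
G(26) = mex({0, 1, 3, 4, 5, 7}) = 2
G(27) = mex({0, 1, 3, 5}) = 2
Therefore G(27) = 2.

2


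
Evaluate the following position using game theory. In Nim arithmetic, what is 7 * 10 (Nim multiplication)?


Nim multiplication is bilinear over XOR: (u XOR v) * w = (u*w) XOR (v*w).
So we split each operand into its bit components and XOR the pairwise Nim products.
7 = 1 + 2 + 4 (as XOR of powers of 2).
10 = 2 + 8 (as XOR of powers of 2).
Using the standard Nim-product table on single bits:
  2*2 = 3,   2*4 = 8,   2*8 = 12,
  4*4 = 6,   4*8 = 11,  8*8 = 13,
and  1*x = x (identity), k*l = l*k (commutative).
Pairwise Nim products:
  1 * 2 = 2
  1 * 8 = 8
  2 * 2 = 3
  2 * 8 = 12
  4 * 2 = 8
  4 * 8 = 11
XOR them: 2 XOR 8 XOR 3 XOR 12 XOR 8 XOR 11 = 6.
Result: 7 * 10 = 6 (in Nim).

6


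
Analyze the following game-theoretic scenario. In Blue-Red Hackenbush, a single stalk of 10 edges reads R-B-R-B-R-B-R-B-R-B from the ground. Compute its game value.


Edges (from ground): R-B-R-B-R-B-R-B-R-B
By Berlekamp's sign-expansion rule, a Blue-Red Hackenbush stalk has the value of the surreal number whose sign sequence is the edge sequence with B -> + and R -> -.
Sign sequence: -+-+-+-+-+
Trace the sign expansion in the surreal number tree, starting from 0:
Edge 1: R (sign -) -> bounds (-inf, 0), value = -1
Edge 2: B (sign +) -> bounds (-1, 0), value = -1/2
Edge 3: R (sign -) -> bounds (-1, -1/2), value = -3/4
Edge 4: B (sign +) -> bounds (-3/4, -1/2), value = -5/8
Edge 5: R (sign -) -> bounds (-3/4, -5/8), value = -11/16
Edge 6: B (sign +) -> bounds (-11/16, -5/8), value = -21/32
Edge 7: R (sign -) -> bounds (-11/16, -21/32), value = -43/64
Edge 8: B (sign +) -> bounds (-43/64, -21/32), value = -85/128
Edge 9: R (sign -) -> bounds (-43/64, -85/128), value = -171/256
Edge 10: B (sign +) -> bounds (-171/256, -85/128), value = -341/512
Game value = -341/512

-341/512


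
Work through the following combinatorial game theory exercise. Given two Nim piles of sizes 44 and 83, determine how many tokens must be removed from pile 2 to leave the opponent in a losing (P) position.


Piles: 44 and 83
Current XOR: 44 XOR 83 = 127 (non-zero, so this is an N-position).
To make the XOR zero, we need to find a move that balances the piles.
For pile 2 (size 83): target = 83 XOR 127 = 44
We reduce pile 2 from 83 to 44.
Tokens removed: 83 - 44 = 39
Verification: 44 XOR 44 = 0

39


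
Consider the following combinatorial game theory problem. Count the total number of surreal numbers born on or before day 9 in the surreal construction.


Day 0: {|} = 0 is born. Count = 1.
Day n: the number of surreal numbers born by day n is 2^(n+1) - 1.
By day 0: 2^1 - 1 = 1
By day 1: 2^2 - 1 = 3
By day 2: 2^3 - 1 = 7
By day 3: 2^4 - 1 = 15
By day 4: 2^5 - 1 = 31
By day 5: 2^6 - 1 = 63
By day 6: 2^7 - 1 = 127
By day 7: 2^8 - 1 = 255
By day 8: 2^9 - 1 = 511
By day 9: 2^10 - 1 = 1023
By day 9: 1023 surreal numbers.

1023


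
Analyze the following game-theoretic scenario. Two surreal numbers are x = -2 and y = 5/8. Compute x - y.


x = -2, y = 5/8
Converting to common denominator: 8
x = -16/8, y = 5/8
x - y = -2 - 5/8 = -21/8

-21/8


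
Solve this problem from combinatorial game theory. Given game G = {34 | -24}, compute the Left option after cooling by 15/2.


Original game: {34 | -24} (a switch {a | b} with a > b).
Cooling by t (for t below the temperature (a - b)/2 = 29) taxes each move by t: {a | b} cooled by t is {a - t | b + t}.
Cooling amount: t = 15/2
Cooled Left option: 34 - 15/2 = 53/2
Cooled Right option: -24 + 15/2 = -33/2
Cooled game: {53/2 | -33/2}
Left option = 53/2

53/2


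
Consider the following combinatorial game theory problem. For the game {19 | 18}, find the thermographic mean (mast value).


Game = {19 | 18}, a switch {a | b} with numbers a > b.
Its thermograph has left wall a - t and right wall b + t, which meet at t = (a - b)/2, where both equal (a + b)/2. So the mast (mean value) is at (a + b)/2.
Mean = (19 + (18))/2 = 37/2 = 37/2

37/2


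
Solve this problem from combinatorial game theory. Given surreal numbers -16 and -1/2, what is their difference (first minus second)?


x = -16, y = -1/2
Converting to common denominator: 2
x = -32/2, y = -1/2
x - y = -16 - -1/2 = -31/2

-31/2


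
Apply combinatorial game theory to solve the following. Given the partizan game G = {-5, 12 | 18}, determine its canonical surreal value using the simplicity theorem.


Left options: {-5, 12}, max = 12
Right options: {18}, min = 18
All options are numbers and max(Left) < min(Right), so by the simplicity theorem the value is the simplest (earliest-born) number strictly between 12 and 18.
Integers 13 through 17 all lie strictly between 12 and 18.
Among integers, the simplest (lowest birthday = smallest |n|; 0 is born on day 0, +-n on day n) is 13.
No non-integer in the interval can be simpler: if x is a non-integer in the interval, then floor(x) or ceil(x) also lies in the interval (the interval contains an integer), and both are proper prefixes of x's sign expansion, i.e. born earlier. So the game value is 13.
Game value = 13

13


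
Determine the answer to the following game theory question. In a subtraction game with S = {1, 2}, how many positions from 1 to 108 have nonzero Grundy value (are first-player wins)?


Subtraction set S = {1, 2}, so G(n) = n mod 3.
G(n) = 0 when n is a multiple of 3.
Multiples of 3 in [1, 108]: 36
N-positions (nonzero Grundy) = 108 - 36 = 72

72


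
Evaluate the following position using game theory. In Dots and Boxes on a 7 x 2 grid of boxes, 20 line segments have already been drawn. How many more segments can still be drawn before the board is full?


Grid: 7 x 2 boxes, i.e. 8 rows and 3 columns of dots.
Horizontal edges: (rows + 1) * cols = 8 * 2 = 16
Vertical edges: rows * (cols + 1) = 7 * 3 = 21
Total edges: 16 + 21 = 37
Edges drawn: 20
Remaining: 37 - 20 = 17

17


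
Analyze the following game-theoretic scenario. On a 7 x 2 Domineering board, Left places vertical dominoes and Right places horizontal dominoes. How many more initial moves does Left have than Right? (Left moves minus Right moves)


Board is 7 x 2 (rows x cols).
Left (vertical) placements: (rows-1) * cols = 6 * 2 = 12
Right (horizontal) placements: rows * (cols-1) = 7 * 1 = 7
Advantage = Left - Right = 12 - 7 = 5

5


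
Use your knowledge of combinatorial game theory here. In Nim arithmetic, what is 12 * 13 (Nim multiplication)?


Nim multiplication is bilinear over XOR: (u XOR v) * w = (u*w) XOR (v*w).
So we split each operand into its bit components and XOR the pairwise Nim products.
12 = 4 + 8 (as XOR of powers of 2).
13 = 1 + 4 + 8 (as XOR of powers of 2).
Using the standard Nim-product table on single bits:
  2*2 = 3,   2*4 = 8,   2*8 = 12,
  4*4 = 6,   4*8 = 11,  8*8 = 13,
and  1*x = x (identity), k*l = l*k (commutative).
Pairwise Nim products:
  4 * 1 = 4
  4 * 4 = 6
  4 * 8 = 11
  8 * 1 = 8
  8 * 4 = 11
  8 * 8 = 13
XOR them: 4 XOR 6 XOR 11 XOR 8 XOR 11 XOR 13 = 7.
Result: 12 * 13 = 7 (in Nim).

7


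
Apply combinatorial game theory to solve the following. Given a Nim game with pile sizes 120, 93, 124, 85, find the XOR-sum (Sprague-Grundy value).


We need the XOR (exclusive or) of all pile sizes.
After XOR-ing pile 1 (size 120): 0 XOR 120 = 120
After XOR-ing pile 2 (size 93): 120 XOR 93 = 37
After XOR-ing pile 3 (size 124): 37 XOR 124 = 89
After XOR-ing pile 4 (size 85): 89 XOR 85 = 12
The Nim-value of this position is 12.

12


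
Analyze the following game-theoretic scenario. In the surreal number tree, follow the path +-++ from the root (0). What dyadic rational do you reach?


Sign expansion: +-++
Rule: track bounds (lo, hi), initially (-inf, +inf). On '+', the current value becomes lo and we move to the simplest number in (value, hi): value + 1 if hi = +inf, otherwise the midpoint (value + hi)/2. On '-', the current value becomes hi and we move to value - 1 if lo = -inf, otherwise the midpoint (lo + value)/2.
Start at 0.
Step 1: sign = +, move right. Bounds: (0, +inf). Value = 1
Step 2: sign = -, move left. Bounds: (0, 1). Value = 1/2
Step 3: sign = +, move right. Bounds: (1/2, 1). Value = 3/4
Step 4: sign = +, move right. Bounds: (3/4, 1). Value = 7/8
The surreal number with sign expansion +-++ is 7/8.

7/8


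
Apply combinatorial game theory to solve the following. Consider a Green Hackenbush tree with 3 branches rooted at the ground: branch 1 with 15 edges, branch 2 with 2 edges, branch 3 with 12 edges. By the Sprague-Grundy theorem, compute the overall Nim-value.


The tree has 3 branches from the ground vertex.
In Green Hackenbush, the Nim-value of a simple path of length k is k.
Branch 1: length 15, Nim-value = 15
Branch 2: length 2, Nim-value = 2
Branch 3: length 12, Nim-value = 12
Total Nim-value = XOR of all branch values:
0 XOR 15 = 15
15 XOR 2 = 13
13 XOR 12 = 1
Nim-value of the tree = 1

1


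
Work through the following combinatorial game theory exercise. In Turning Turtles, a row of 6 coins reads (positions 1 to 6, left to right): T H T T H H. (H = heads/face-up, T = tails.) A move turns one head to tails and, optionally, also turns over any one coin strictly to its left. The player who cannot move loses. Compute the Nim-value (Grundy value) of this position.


Coins: T H T T H H
Key fact: a single head at position k behaves exactly like a Nim heap of size k (turning it to T and optionally flipping a coin at j < k corresponds to moving the heap from k to j, or to 0), and heads combine as a disjunctive sum (two heads at the same place would cancel, matching j XOR j = 0). So the Nim-value is the XOR of the 1-indexed positions of the heads.
Face-up positions (1-indexed): [2, 5, 6]
XOR 0 with 2: 0 XOR 2 = 2
XOR 2 with 5: 2 XOR 5 = 7
XOR 7 with 6: 7 XOR 6 = 1
Nim-value = 1

1


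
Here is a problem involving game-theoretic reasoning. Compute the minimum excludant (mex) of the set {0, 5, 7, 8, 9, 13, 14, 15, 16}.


Set = {0, 5, 7, 8, 9, 13, 14, 15, 16}
0 is in the set.
1 is NOT in the set. This is the mex.
mex = 1

1


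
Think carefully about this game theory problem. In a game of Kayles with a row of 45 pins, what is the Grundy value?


Kayles: a move removes 1 or 2 adjacent pins from a contiguous row.
Removing pins from a row of k leaves two independent rows (a, b) with a + b = k - 1 (one pin) or a + b = k - 2 (two pins); an end removal gives a = 0.
By Sprague-Grundy, G(k) = mex{ G(a) XOR G(b) } over all these splits. G(0) = 0.
G(1): splits (0,0):0^0=0 -> mex({0}) = 1
G(2): splits (0,1):0^1=1 (0,0):0^0=0 -> mex({0, 1}) = 2
G(3): splits (0,2):0^2=2 (1,1):1^1=0 (0,1):0^1=1 -> mex({0, 1, 2}) = 3
G(4): splits (0,3):0^3=3 (1,2):1^2=3 (0,2):0^2=2 (1,1):1^1=0 -> mex({0, 2, 3}) = 1
G(5): splits (0,4):0^1=1 (1,3):1^3=2 (2,2):2^2=0 (0,3):0^3=3 (1,2):1^2=3 -> mex({0, 1, 2, 3}) = 4
G(6) = mex({0, 1, 2, 4}) = 3
G(7) = mex({0, 1, 3, 4, 5}) = 2
G(8) = mex({0, 2, 3, 5, 6}) = 1
G(9) = mex({0, 1, 2, 3, 6, 7}) = 4
G(10) = mex({0, 1, 3, 4, 5, 7}) = 2
G(11) = mex({0, 1, 2, 3, 4, 5}) = 6
G(12) = mex({0, 1, 2, 3, 5, 6, 7}) = 4
G(13) = mex({0, 2, 3, 4, 6, 7}) = 1
G(14) = mex({0, 1, 4, 5, 6, 7}) = 2
G(15) = mex({0, 1, 2, 3, 4, 5, 6}) = 7
G(16) = mex({0, 2, 3, 5, 6, 7}) = 1
G(17) = mex({0, 1, 2, 3, 5, 6, 7}) = 4
G(18) = mex({0, 1, 2, 4, 5, 6}) = 3
G(19) = mex({0, 1, 3, 4, 5, 7}) = 2
G(20) = mex({0, 2, 3, 4, 5, 6, 7}) = 1
G(21) = mex({0, 1, 2, 3, 5, 6, 7}) = 4
G(22) = mex({0, 1, 2, 3, 4, 5, 7}) = 6
G(23) = mex({0, 1, 2, 3, 4, 5, 6}) = 7
G(24) = mex({0, 1, 2, 3, 5, 6, 7}) = 4
G(25) = mex({0, 2, 3, 4, 6, 7}) = 1
G(26) = mex({0, 1, 3, 4, 5, 6, 7}) = 2
G(27) = mex({0, 1, 2, 3, 4, 5, 6, 7}) = 8
G(28) = mex({0, 1, 2, 3, 4, 6, 7, 8}) = 5
G(29) = mex({0, 1, 2, 3, 5, 6, 7, 8, 9}) = 4
G(30) = mex({0, 1, 2, 3, 4, 5, 6, 9, 10}) = 7
G(31) = mex({0, 1, 3, 4, 5, 7, 10, 11}) = 2
G(32) = mex({0, 2, 3, 4, 5, 6, 7, 9, 11}) = 1
G(33) = mex({0, 1, 2, 3, 4, 5, 6, 7, 9, 12}) = 8
G(34) = mex({0, 1, 2, 3, 4, 5, 7, 8, 11, 12}) = 6
G(35) = mex({0, 1, 2, 3, 4, 5, 6, 8, 9, 10, 11}) = 7
G(36) = mex({0, 1, 2, 3, 5, 6, 7, 9, 10}) = 4
G(37) = mex({0, 2, 3, 4, 6, 7, 9, 10, 11, 12}) = 1
G(38) = mex({0, 1, 3, 4, 5, 6, 7, 9, 10, 11, 12}) = 2
G(39) = mex({0, 1, 2, 4, 5, 6, 7, 9, 10, 12, 14}) = 3
G(40) = mex({0, 2, 3, 4, 6, 7, 11, 12, 14}) = 1
G(41) = mex({0, 1, 2, 3, 5, 6, 7, 9, 10, 11, 12}) = 4
G(42) = mex({0, 1, 2, 3, 4, 5, 6, 9, 10}) = 7
G(43) = mex({0, 1, 3, 4, 5, 7, 9, 10, 12, 15}) = 2
G(44) = mex({0, 2, 3, 4, 5, 6, 7, 9, 10, 12, 15}) = 1
G(45) = mex({0, 1, 2, 3, 4, 5, 6, 7, 9, 10, 12, 14}) = 8
Therefore G(45) = 8.

8


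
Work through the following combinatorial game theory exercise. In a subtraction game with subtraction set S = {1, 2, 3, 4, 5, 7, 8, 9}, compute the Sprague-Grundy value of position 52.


The subtraction set is S = {1, 2, 3, 4, 5, 7, 8, 9}.
G(k) = mex{ G(k - s) : s in S, s <= k }. We compute iteratively: G(0) = 0.
G(1) = mex({0}) = 1
G(2) = mex({0, 1}) = 2
G(3) = mex({0, 1, 2}) = 3
G(4) = mex({0, 1, 2, 3}) = 4
G(5) = mex({0, 1, 2, 3, 4}) = 5
G(6) = mex({1, 2, 3, 4, 5}) = 0
G(7) = mex({0, 2, 3, 4, 5}) = 1
G(8) = mex({0, 1, 3, 4, 5}) = 2
G(9) = mex({0, 1, 2, 4, 5}) = 3
G(10) = mex({0, 1, 2, 3, 5}) = 4
G(11) = mex({0, 1, 2, 3, 4}) = 5
G(12) = mex({1, 2, 3, 4, 5}) = 0
G(13) = mex({0, 2, 3, 4, 5}) = 1
G(14) = mex({0, 1, 3, 4, 5}) = 2
Observe that G(6)..G(14) = 0, 1, 2, 3, 4, 5, 0, 1, 2 repeats G(0)..G(8) = 0, 1, 2, 3, 4, 5, 0, 1, 2.
For k >= max(S) = 9, G(k) is determined by the previous 9 values G(k-9)..G(k-1); a window of 9 consecutive values has recurred shifted by 6, so by induction G(k + 6) = G(k) for all k >= 0: the sequence is periodic from the start with period 6.
One period: G(0..5) = 0, 1, 2, 3, 4, 5.
52 mod 6 = 4, so G(52) = G(4) = 4.

4


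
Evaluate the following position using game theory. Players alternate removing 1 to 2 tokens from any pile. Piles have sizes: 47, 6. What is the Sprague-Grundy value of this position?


Subtraction set: {1, 2}
For this subtraction set, G(n) = n mod 3 (period = max + 1 = 3).
Pile 1 (size 47): G(47) = 47 mod 3 = 2
Pile 2 (size 6): G(6) = 6 mod 3 = 0
Total Grundy value = XOR of all: 2 XOR 0 = 2

2


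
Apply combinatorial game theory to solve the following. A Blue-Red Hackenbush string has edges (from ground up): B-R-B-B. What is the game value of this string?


Edges (from ground): B-R-B-B
By Berlekamp's sign-expansion rule, a Blue-Red Hackenbush stalk has the value of the surreal number whose sign sequence is the edge sequence with B -> + and R -> -.
Sign sequence: +-++
Trace the sign expansion in the surreal number tree, starting from 0:
Edge 1: B (sign +) -> bounds (0, +inf), value = 1
Edge 2: R (sign -) -> bounds (0, 1), value = 1/2
Edge 3: B (sign +) -> bounds (1/2, 1), value = 3/4
Edge 4: B (sign +) -> bounds (3/4, 1), value = 7/8
Game value = 7/8

7/8


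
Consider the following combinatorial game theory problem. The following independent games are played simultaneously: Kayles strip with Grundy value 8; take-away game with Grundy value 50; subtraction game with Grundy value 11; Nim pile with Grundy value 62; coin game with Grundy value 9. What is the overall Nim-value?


By the Sprague-Grundy theorem, the Grundy value of a sum of games is the XOR of individual Grundy values.
Kayles strip: Grundy value = 8. Running XOR: 0 XOR 8 = 8
take-away game: Grundy value = 50. Running XOR: 8 XOR 50 = 58
subtraction game: Grundy value = 11. Running XOR: 58 XOR 11 = 49
Nim pile: Grundy value = 62. Running XOR: 49 XOR 62 = 15
coin game: Grundy value = 9. Running XOR: 15 XOR 9 = 6
The combined Grundy value is 6.

6


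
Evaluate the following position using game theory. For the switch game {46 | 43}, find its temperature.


The game is {46 | 43}, a switch {a | b} with numbers a > b.
Cooling {a | b} by t gives {a - t | b + t}, which stops being hot when a - t = b + t, i.e. at t = (a - b)/2. So the temperature of a switch is (a - b)/2.
Temperature = (Left option - Right option) / 2
= (46 - (43)) / 2
= 3 / 2
= 3/2

3/2


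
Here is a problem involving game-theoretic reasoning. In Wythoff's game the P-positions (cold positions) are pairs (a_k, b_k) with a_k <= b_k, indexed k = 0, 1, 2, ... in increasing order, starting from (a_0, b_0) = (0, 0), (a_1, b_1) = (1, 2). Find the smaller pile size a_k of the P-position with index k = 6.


By Wythoff's theorem, a_k = floor(k * phi) and b_k = floor(k * phi^2) = a_k + k, where phi = (1 + sqrt(5))/2 is the golden ratio.
phi = (1 + sqrt(5))/2 = 1.618034
k = 6
k * phi = 6 * 1.618034 = 9.708204
a_6 = floor(k * phi) = 9

9


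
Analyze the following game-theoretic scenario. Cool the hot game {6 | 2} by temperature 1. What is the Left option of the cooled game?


Original game: {6 | 2} (a switch {a | b} with a > b).
Cooling by t (for t below the temperature (a - b)/2 = 2) taxes each move by t: {a | b} cooled by t is {a - t | b + t}.
Cooling amount: t = 1
Cooled Left option: 6 - 1 = 5
Cooled Right option: 2 + 1 = 3
Cooled game: {5 | 3}
Left option = 5

5


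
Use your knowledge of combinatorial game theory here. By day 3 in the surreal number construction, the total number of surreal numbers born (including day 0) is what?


Day 0: {|} = 0 is born. Count = 1.
Day n: the number of surreal numbers born by day n is 2^(n+1) - 1.
By day 0: 2^1 - 1 = 1
By day 1: 2^2 - 1 = 3
By day 2: 2^3 - 1 = 7
By day 3: 2^4 - 1 = 15
By day 3: 15 surreal numbers.

15


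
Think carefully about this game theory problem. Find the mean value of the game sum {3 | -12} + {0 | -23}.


G1 = {3 | -12}, G2 = {0 | -23}
Each is a switch {a | b} with numbers a > b; its mean value is (a + b)/2, and mean value is additive over game sums: m(G1 + G2) = m(G1) + m(G2).
Mean of G1 = (3 + (-12))/2 = -9/2 = -9/2
Mean of G2 = (0 + (-23))/2 = -23/2 = -23/2
Mean of G1 + G2 = -9/2 + -23/2 = -16

-16


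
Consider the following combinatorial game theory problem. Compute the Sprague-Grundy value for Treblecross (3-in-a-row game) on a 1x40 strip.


Treblecross: place X on empty cells; 3-in-a-row wins.
Playing within two cells of an existing X lets the opponent win at once, so sensible play treats the cells i-2..i+2 around each X as dead. The player left with no safe cell loses, so this is a normal-play take-away game on strips of safe cells.
Placing X at cell i (0-indexed) of a strip of k safe cells leaves independent strips of sizes max(0, i-2) and max(0, k-i-3). Hence G(k) = mex{ G(max(0,i-2)) XOR G(max(0,k-i-3)) : 0 <= i < k }, with G(0) = 0.
G(1): splits (0,0):0^0=0 -> mex({0}) = 1
G(2): splits (0,0):0^0=0 -> mex({0}) = 1
G(3): splits (0,0):0^0=0 -> mex({0}) = 1
G(4): splits (0,1):0^1=1 (0,0):0^0=0 -> mex({0, 1}) = 2
G(5): splits (0,2):0^1=1 (0,1):0^1=1 (0,0):0^0=0 -> mex({0, 1}) = 2
G(6) = mex({1}) = 0
G(7) = mex({0, 1, 2}) = 3
G(8) = mex({0, 1, 2}) = 3
G(9) = mex({0, 2}) = 1
G(10) = mex({0, 2, 3}) = 1
G(11) = mex({0, 3}) = 1
G(12) = mex({1, 3}) = 0
G(13) = mex({0, 1, 2, 3}) = 4
G(14) = mex({0, 1, 2}) = 3
G(15) = mex({0, 1, 2}) = 3
G(16) = mex({0, 1, 2, 4}) = 3
G(17) = mex({0, 1, 3, 4}) = 2
G(18) = mex({0, 1, 3, 4}) = 2
G(19) = mex({0, 1, 3, 5}) = 2
G(20) = mex({0, 1, 2, 3, 5}) = 4
G(21) = mex({0, 1, 2, 3, 5}) = 4
G(22) = mex({1, 2, 6}) = 0
G(23) = mex({0, 1, 2, 3, 4, 6}) = 5
G(24) = mex({0, 1, 2, 3, 4}) = 5
G(25) = mex({0, 1, 3, 4, 7}) = 2
G(26) = mex({0, 1, 3, 4, 5, 7}) = 2
G(27) = mex({0, 1, 3, 5}) = 2
G(28) = mex({0, 1, 2, 5}) = 3
G(29) = mex({0, 1, 2, 4, 5, 6}) = 3
G(30) = mex({1, 2, 4, 6}) = 0
G(31) = mex({0, 1, 2, 3, 4, 6}) = 5
G(32) = mex({1, 2, 3, 4, 7}) = 0
G(33) = mex({0, 3, 7}) = 1
G(34) = mex({0, 2, 3, 5, 7}) = 1
G(35) = mex({0, 2, 3, 5, 6}) = 1
G(36) = mex({0, 1, 2, 5, 6}) = 3
G(37) = mex({0, 1, 2, 4, 5, 6}) = 3
G(38) = mex({0, 1, 2, 4}) = 3
G(39) = mex({0, 1, 2, 3, 4, 7}) = 5
G(40) = mex({0, 1, 2, 3, 4, 5, 7}) = 6
Therefore G(40) = 6.

6


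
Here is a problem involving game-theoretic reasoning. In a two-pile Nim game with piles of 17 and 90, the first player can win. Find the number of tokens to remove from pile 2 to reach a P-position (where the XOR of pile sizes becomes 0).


Piles: 17 and 90
Current XOR: 17 XOR 90 = 75 (non-zero, so this is an N-position).
To make the XOR zero, we need to find a move that balances the piles.
For pile 2 (size 90): target = 90 XOR 75 = 17
We reduce pile 2 from 90 to 17.
Tokens removed: 90 - 17 = 73
Verification: 17 XOR 17 = 0

73


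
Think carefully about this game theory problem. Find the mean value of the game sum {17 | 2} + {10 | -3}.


G1 = {17 | 2}, G2 = {10 | -3}
Each is a switch {a | b} with numbers a > b; its mean value is (a + b)/2, and mean value is additive over game sums: m(G1 + G2) = m(G1) + m(G2).
Mean of G1 = (17 + (2))/2 = 19/2 = 19/2
Mean of G2 = (10 + (-3))/2 = 7/2 = 7/2
Mean of G1 + G2 = 19/2 + 7/2 = 13

13


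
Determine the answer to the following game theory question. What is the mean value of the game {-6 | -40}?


Game = {-6 | -40}, a switch {a | b} with numbers a > b.
Its thermograph has left wall a - t and right wall b + t, which meet at t = (a - b)/2, where both equal (a + b)/2. So the mast (mean value) is at (a + b)/2.
Mean = (-6 + (-40))/2 = -46/2 = -23

-23


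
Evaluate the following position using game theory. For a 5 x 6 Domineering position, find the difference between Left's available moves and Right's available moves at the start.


Board is 5 x 6 (rows x cols).
Left (vertical) placements: (rows-1) * cols = 4 * 6 = 24
Right (horizontal) placements: rows * (cols-1) = 5 * 5 = 25
Advantage = Left - Right = 24 - 25 = -1

-1


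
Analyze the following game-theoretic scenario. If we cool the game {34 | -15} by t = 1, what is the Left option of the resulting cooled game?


Original game: {34 | -15} (a switch {a | b} with a > b).
Cooling by t (for t below the temperature (a - b)/2 = 49/2) taxes each move by t: {a | b} cooled by t is {a - t | b + t}.
Cooling amount: t = 1
Cooled Left option: 34 - 1 = 33
Cooled Right option: -15 + 1 = -14
Cooled game: {33 | -14}
Left option = 33

33
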